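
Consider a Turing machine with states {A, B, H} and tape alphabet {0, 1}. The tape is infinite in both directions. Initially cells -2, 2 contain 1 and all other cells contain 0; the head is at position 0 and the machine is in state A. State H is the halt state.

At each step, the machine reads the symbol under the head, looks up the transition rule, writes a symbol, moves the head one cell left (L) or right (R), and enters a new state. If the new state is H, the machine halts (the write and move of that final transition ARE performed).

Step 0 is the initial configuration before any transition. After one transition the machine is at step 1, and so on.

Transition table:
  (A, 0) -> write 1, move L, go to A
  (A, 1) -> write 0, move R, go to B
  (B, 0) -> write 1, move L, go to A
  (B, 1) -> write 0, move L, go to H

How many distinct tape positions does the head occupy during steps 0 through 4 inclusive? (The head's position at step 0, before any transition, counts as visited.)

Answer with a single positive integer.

Step 1: in state A at pos 0, read 0 -> (A,0)->write 1,move L,goto A. Now: state=A, head=-1, tape[-3..3]=0101010 (head:   ^)
Step 2: in state A at pos -1, read 0 -> (A,0)->write 1,move L,goto A. Now: state=A, head=-2, tape[-3..3]=0111010 (head:  ^)
Step 3: in state A at pos -2, read 1 -> (A,1)->write 0,move R,goto B. Now: state=B, head=-1, tape[-3..3]=0011010 (head:   ^)
Step 4: in state B at pos -1, read 1 -> (B,1)->write 0,move L,goto H. Now: state=H, head=-2, tape[-3..3]=0001010 (head:  ^)
Head positions at steps 0..4: starting at 0, distinct positions visited = {-2, -1, 0} -> 3 position(s)

Answer: 3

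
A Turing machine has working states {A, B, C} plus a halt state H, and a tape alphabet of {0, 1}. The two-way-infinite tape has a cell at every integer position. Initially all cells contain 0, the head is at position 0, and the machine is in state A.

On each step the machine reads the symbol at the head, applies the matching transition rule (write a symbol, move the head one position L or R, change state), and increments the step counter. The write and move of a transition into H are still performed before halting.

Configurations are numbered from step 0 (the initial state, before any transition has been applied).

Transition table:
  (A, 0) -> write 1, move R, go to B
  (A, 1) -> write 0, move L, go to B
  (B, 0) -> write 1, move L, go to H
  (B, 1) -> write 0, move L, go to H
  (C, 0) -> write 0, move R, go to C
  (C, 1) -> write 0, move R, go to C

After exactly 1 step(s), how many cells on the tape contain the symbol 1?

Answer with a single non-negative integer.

Answer: 1

Derivation:
Step 1: in state A at pos 0, read 0 -> (A,0)->write 1,move R,goto B. Now: state=B, head=1, tape[-1..2]=0100 (head:   ^)
Cells containing 1 after step 1: {0} -> 1 cell(s)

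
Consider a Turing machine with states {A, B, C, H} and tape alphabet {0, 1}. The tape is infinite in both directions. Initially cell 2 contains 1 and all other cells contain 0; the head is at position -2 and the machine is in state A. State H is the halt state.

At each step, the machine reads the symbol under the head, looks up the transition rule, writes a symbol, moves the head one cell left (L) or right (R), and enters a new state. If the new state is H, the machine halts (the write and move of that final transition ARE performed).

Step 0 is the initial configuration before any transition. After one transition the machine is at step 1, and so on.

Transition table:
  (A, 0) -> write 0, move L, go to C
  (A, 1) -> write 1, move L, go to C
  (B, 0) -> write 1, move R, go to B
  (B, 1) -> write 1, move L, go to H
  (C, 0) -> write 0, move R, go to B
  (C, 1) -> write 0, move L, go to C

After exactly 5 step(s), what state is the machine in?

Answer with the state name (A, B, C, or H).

Step 1: in state A at pos -2, read 0 -> (A,0)->write 0,move L,goto C. Now: state=C, head=-3, tape[-4..3]=00000010 (head:  ^)
Step 2: in state C at pos -3, read 0 -> (C,0)->write 0,move R,goto B. Now: state=B, head=-2, tape[-4..3]=00000010 (head:   ^)
Step 3: in state B at pos -2, read 0 -> (B,0)->write 1,move R,goto B. Now: state=B, head=-1, tape[-4..3]=00100010 (head:    ^)
Step 4: in state B at pos -1, read 0 -> (B,0)->write 1,move R,goto B. Now: state=B, head=0, tape[-4..3]=00110010 (head:     ^)
Step 5: in state B at pos 0, read 0 -> (B,0)->write 1,move R,goto B. Now: state=B, head=1, tape[-4..3]=00111010 (head:      ^)

Answer: B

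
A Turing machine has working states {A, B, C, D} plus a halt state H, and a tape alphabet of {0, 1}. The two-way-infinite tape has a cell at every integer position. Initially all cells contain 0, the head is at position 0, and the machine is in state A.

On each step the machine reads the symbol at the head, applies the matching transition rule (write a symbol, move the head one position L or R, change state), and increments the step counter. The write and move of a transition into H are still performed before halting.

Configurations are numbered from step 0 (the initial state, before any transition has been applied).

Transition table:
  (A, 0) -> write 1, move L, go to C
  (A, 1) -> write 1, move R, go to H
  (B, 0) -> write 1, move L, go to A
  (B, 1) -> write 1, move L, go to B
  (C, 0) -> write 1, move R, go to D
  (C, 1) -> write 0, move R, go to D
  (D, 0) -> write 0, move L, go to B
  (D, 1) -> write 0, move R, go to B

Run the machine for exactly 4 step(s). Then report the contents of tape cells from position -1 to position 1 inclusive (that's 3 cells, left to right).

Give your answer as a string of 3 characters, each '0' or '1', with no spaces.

Step 1: in state A at pos 0, read 0 -> (A,0)->write 1,move L,goto C. Now: state=C, head=-1, tape[-2..1]=0010 (head:  ^)
Step 2: in state C at pos -1, read 0 -> (C,0)->write 1,move R,goto D. Now: state=D, head=0, tape[-2..1]=0110 (head:   ^)
Step 3: in state D at pos 0, read 1 -> (D,1)->write 0,move R,goto B. Now: state=B, head=1, tape[-2..2]=01000 (head:    ^)
Step 4: in state B at pos 1, read 0 -> (B,0)->write 1,move L,goto A. Now: state=A, head=0, tape[-2..2]=01010 (head:   ^)

Answer: 101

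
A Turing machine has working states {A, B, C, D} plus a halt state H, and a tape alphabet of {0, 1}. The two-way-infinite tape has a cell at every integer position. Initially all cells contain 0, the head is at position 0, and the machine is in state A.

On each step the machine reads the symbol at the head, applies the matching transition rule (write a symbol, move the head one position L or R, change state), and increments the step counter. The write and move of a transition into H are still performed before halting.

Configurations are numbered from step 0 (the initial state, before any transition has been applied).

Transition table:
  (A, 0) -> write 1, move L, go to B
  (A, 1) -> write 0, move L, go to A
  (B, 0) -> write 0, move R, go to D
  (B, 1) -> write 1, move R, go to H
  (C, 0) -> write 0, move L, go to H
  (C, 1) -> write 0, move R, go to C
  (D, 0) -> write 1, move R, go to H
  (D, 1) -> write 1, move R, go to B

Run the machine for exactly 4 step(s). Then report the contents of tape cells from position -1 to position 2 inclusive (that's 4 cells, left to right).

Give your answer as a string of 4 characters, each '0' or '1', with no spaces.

Step 1: in state A at pos 0, read 0 -> (A,0)->write 1,move L,goto B. Now: state=B, head=-1, tape[-2..1]=0010 (head:  ^)
Step 2: in state B at pos -1, read 0 -> (B,0)->write 0,move R,goto D. Now: state=D, head=0, tape[-2..1]=0010 (head:   ^)
Step 3: in state D at pos 0, read 1 -> (D,1)->write 1,move R,goto B. Now: state=B, head=1, tape[-2..2]=00100 (head:    ^)
Step 4: in state B at pos 1, read 0 -> (B,0)->write 0,move R,goto D. Now: state=D, head=2, tape[-2..3]=001000 (head:     ^)

Answer: 0100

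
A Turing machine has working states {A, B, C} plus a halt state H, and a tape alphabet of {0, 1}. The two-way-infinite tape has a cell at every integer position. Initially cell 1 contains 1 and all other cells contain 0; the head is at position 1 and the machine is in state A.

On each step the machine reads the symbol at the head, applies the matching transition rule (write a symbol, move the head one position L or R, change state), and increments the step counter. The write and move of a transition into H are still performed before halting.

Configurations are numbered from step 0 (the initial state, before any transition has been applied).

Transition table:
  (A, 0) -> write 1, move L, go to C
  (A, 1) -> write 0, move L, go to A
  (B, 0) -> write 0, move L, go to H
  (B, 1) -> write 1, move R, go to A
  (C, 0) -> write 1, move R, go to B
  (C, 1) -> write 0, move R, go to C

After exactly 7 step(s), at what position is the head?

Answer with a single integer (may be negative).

Step 1: in state A at pos 1, read 1 -> (A,1)->write 0,move L,goto A. Now: state=A, head=0, tape[-1..2]=0000 (head:  ^)
Step 2: in state A at pos 0, read 0 -> (A,0)->write 1,move L,goto C. Now: state=C, head=-1, tape[-2..2]=00100 (head:  ^)
Step 3: in state C at pos -1, read 0 -> (C,0)->write 1,move R,goto B. Now: state=B, head=0, tape[-2..2]=01100 (head:   ^)
Step 4: in state B at pos 0, read 1 -> (B,1)->write 1,move R,goto A. Now: state=A, head=1, tape[-2..2]=01100 (head:    ^)
Step 5: in state A at pos 1, read 0 -> (A,0)->write 1,move L,goto C. Now: state=C, head=0, tape[-2..2]=01110 (head:   ^)
Step 6: in state C at pos 0, read 1 -> (C,1)->write 0,move R,goto C. Now: state=C, head=1, tape[-2..2]=01010 (head:    ^)
Step 7: in state C at pos 1, read 1 -> (C,1)->write 0,move R,goto C. Now: state=C, head=2, tape[-2..3]=010000 (head:     ^)

Answer: 2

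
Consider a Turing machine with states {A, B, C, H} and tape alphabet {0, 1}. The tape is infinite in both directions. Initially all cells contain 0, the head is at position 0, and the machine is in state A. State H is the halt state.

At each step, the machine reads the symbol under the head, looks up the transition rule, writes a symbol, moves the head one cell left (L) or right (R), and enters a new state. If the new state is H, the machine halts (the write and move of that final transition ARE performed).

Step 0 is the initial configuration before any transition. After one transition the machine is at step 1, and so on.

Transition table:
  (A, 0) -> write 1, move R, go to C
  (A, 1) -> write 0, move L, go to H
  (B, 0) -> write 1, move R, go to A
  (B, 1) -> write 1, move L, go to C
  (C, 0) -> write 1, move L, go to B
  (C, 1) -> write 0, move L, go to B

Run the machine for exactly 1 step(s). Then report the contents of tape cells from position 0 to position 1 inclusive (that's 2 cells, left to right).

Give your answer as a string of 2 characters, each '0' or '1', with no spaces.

Step 1: in state A at pos 0, read 0 -> (A,0)->write 1,move R,goto C. Now: state=C, head=1, tape[-1..2]=0100 (head:   ^)

Answer: 10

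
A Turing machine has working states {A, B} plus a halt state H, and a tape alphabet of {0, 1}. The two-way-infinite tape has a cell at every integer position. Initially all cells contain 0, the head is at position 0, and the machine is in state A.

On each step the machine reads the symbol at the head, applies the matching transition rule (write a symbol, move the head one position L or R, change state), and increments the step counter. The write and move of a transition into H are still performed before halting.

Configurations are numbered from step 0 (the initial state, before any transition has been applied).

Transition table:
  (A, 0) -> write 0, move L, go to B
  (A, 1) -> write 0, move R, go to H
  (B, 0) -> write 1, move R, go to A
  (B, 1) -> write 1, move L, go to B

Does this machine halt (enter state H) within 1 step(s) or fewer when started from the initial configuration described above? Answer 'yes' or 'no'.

Step 1: in state A at pos 0, read 0 -> (A,0)->write 0,move L,goto B. Now: state=B, head=-1, tape[-2..1]=0000 (head:  ^)
After 1 step(s): state = B (not H) -> not halted within 1 -> no

Answer: no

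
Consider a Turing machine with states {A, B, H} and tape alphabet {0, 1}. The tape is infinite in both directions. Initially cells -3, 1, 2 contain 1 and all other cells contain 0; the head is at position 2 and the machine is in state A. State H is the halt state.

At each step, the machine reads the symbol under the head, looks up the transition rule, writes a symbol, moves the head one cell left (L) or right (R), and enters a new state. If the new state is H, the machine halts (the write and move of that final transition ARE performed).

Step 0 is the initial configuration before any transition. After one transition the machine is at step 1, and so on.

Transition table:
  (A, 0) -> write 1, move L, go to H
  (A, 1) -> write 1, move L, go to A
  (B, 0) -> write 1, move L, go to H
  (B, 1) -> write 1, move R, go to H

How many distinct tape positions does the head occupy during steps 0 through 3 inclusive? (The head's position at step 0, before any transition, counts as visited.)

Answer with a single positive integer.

Answer: 4

Derivation:
Step 1: in state A at pos 2, read 1 -> (A,1)->write 1,move L,goto A. Now: state=A, head=1, tape[-4..3]=01000110 (head:      ^)
Step 2: in state A at pos 1, read 1 -> (A,1)->write 1,move L,goto A. Now: state=A, head=0, tape[-4..3]=01000110 (head:     ^)
Step 3: in state A at pos 0, read 0 -> (A,0)->write 1,move L,goto H. Now: state=H, head=-1, tape[-4..3]=01001110 (head:    ^)
Head positions at steps 0..3: starting at 2, distinct positions visited = {-1, 0, 1, 2} -> 4 position(s)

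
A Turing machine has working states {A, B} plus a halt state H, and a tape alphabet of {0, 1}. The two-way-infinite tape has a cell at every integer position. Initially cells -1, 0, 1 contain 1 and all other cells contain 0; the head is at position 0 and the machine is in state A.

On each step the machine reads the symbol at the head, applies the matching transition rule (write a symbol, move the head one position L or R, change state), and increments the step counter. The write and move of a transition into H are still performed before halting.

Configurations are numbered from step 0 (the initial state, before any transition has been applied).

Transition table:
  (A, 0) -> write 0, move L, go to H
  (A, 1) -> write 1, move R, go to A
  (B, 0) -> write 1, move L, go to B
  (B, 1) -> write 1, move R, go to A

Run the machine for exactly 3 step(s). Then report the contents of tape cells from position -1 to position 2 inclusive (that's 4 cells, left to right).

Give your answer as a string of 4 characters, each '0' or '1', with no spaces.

Step 1: in state A at pos 0, read 1 -> (A,1)->write 1,move R,goto A. Now: state=A, head=1, tape[-2..2]=01110 (head:    ^)
Step 2: in state A at pos 1, read 1 -> (A,1)->write 1,move R,goto A. Now: state=A, head=2, tape[-2..3]=011100 (head:     ^)
Step 3: in state A at pos 2, read 0 -> (A,0)->write 0,move L,goto H. Now: state=H, head=1, tape[-2..3]=011100 (head:    ^)

Answer: 1110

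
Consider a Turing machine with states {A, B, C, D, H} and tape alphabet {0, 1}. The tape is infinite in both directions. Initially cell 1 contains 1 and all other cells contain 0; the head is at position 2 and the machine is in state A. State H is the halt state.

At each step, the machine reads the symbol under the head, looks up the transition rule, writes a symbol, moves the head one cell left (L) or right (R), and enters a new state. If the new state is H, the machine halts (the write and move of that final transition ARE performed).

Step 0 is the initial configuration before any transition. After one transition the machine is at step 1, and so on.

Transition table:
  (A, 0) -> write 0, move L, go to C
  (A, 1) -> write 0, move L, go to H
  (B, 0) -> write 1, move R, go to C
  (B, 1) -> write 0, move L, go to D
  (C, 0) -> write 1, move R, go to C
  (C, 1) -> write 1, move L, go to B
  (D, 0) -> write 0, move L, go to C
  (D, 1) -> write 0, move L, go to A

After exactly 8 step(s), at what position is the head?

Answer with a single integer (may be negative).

Answer: 0

Derivation:
Step 1: in state A at pos 2, read 0 -> (A,0)->write 0,move L,goto C. Now: state=C, head=1, tape[0..3]=0100 (head:  ^)
Step 2: in state C at pos 1, read 1 -> (C,1)->write 1,move L,goto B. Now: state=B, head=0, tape[-1..3]=00100 (head:  ^)
Step 3: in state B at pos 0, read 0 -> (B,0)->write 1,move R,goto C. Now: state=C, head=1, tape[-1..3]=01100 (head:   ^)
Step 4: in state C at pos 1, read 1 -> (C,1)->write 1,move L,goto B. Now: state=B, head=0, tape[-1..3]=01100 (head:  ^)
Step 5: in state B at pos 0, read 1 -> (B,1)->write 0,move L,goto D. Now: state=D, head=-1, tape[-2..3]=000100 (head:  ^)
Step 6: in state D at pos -1, read 0 -> (D,0)->write 0,move L,goto C. Now: state=C, head=-2, tape[-3..3]=0000100 (head:  ^)
Step 7: in state C at pos -2, read 0 -> (C,0)->write 1,move R,goto C. Now: state=C, head=-1, tape[-3..3]=0100100 (head:   ^)
Step 8: in state C at pos -1, read 0 -> (C,0)->write 1,move R,goto C. Now: state=C, head=0, tape[-3..3]=0110100 (head:    ^)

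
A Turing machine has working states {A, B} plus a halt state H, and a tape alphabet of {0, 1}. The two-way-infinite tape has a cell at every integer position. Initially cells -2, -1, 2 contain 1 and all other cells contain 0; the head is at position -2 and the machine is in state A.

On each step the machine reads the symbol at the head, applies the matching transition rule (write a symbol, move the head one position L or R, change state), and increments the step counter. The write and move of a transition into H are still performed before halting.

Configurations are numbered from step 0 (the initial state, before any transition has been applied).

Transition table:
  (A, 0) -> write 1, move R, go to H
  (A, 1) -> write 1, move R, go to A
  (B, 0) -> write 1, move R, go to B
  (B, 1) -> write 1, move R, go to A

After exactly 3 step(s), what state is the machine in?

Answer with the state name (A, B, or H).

Step 1: in state A at pos -2, read 1 -> (A,1)->write 1,move R,goto A. Now: state=A, head=-1, tape[-3..3]=0110010 (head:   ^)
Step 2: in state A at pos -1, read 1 -> (A,1)->write 1,move R,goto A. Now: state=A, head=0, tape[-3..3]=0110010 (head:    ^)
Step 3: in state A at pos 0, read 0 -> (A,0)->write 1,move R,goto H. Now: state=H, head=1, tape[-3..3]=0111010 (head:     ^)

Answer: H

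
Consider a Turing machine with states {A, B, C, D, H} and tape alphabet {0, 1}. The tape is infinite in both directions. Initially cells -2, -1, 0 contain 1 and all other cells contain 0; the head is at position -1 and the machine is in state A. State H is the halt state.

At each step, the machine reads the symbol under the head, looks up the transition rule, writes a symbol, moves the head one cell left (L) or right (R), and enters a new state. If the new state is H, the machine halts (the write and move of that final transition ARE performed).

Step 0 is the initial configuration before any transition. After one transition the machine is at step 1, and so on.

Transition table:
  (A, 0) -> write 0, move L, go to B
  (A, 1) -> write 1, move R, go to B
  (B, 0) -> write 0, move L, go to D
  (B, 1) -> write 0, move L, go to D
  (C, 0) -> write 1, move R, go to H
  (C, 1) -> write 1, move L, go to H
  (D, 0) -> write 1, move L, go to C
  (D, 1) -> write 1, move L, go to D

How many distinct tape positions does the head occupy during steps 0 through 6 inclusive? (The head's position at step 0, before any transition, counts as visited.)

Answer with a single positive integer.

Step 1: in state A at pos -1, read 1 -> (A,1)->write 1,move R,goto B. Now: state=B, head=0, tape[-3..1]=01110 (head:    ^)
Step 2: in state B at pos 0, read 1 -> (B,1)->write 0,move L,goto D. Now: state=D, head=-1, tape[-3..1]=01100 (head:   ^)
Step 3: in state D at pos -1, read 1 -> (D,1)->write 1,move L,goto D. Now: state=D, head=-2, tape[-3..1]=01100 (head:  ^)
Step 4: in state D at pos -2, read 1 -> (D,1)->write 1,move L,goto D. Now: state=D, head=-3, tape[-4..1]=001100 (head:  ^)
Step 5: in state D at pos -3, read 0 -> (D,0)->write 1,move L,goto C. Now: state=C, head=-4, tape[-5..1]=0011100 (head:  ^)
Step 6: in state C at pos -4, read 0 -> (C,0)->write 1,move R,goto H. Now: state=H, head=-3, tape[-5..1]=0111100 (head:   ^)
Head positions at steps 0..6: starting at -1, distinct positions visited = {-4, -3, -2, -1, 0} -> 5 position(s)

Answer: 5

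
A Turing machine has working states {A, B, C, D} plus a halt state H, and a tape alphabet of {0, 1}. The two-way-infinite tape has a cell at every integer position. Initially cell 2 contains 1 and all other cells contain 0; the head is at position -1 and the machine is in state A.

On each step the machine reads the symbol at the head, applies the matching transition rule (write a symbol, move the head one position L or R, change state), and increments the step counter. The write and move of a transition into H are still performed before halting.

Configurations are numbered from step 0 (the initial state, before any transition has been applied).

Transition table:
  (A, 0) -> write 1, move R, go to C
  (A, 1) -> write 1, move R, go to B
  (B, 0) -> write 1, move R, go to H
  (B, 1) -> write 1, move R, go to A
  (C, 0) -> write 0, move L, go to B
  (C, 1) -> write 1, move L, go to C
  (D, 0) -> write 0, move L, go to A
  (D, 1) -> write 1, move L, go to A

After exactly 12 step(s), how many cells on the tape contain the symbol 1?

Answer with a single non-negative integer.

Step 1: in state A at pos -1, read 0 -> (A,0)->write 1,move R,goto C. Now: state=C, head=0, tape[-2..3]=010010 (head:   ^)
Step 2: in state C at pos 0, read 0 -> (C,0)->write 0,move L,goto B. Now: state=B, head=-1, tape[-2..3]=010010 (head:  ^)
Step 3: in state B at pos -1, read 1 -> (B,1)->write 1,move R,goto A. Now: state=A, head=0, tape[-2..3]=010010 (head:   ^)
Step 4: in state A at pos 0, read 0 -> (A,0)->write 1,move R,goto C. Now: state=C, head=1, tape[-2..3]=011010 (head:    ^)
Step 5: in state C at pos 1, read 0 -> (C,0)->write 0,move L,goto B. Now: state=B, head=0, tape[-2..3]=011010 (head:   ^)
Step 6: in state B at pos 0, read 1 -> (B,1)->write 1,move R,goto A. Now: state=A, head=1, tape[-2..3]=011010 (head:    ^)
Step 7: in state A at pos 1, read 0 -> (A,0)->write 1,move R,goto C. Now: state=C, head=2, tape[-2..3]=011110 (head:     ^)
Step 8: in state C at pos 2, read 1 -> (C,1)->write 1,move L,goto C. Now: state=C, head=1, tape[-2..3]=011110 (head:    ^)
Step 9: in state C at pos 1, read 1 -> (C,1)->write 1,move L,goto C. Now: state=C, head=0, tape[-2..3]=011110 (head:   ^)
Step 10: in state C at pos 0, read 1 -> (C,1)->write 1,move L,goto C. Now: state=C, head=-1, tape[-2..3]=011110 (head:  ^)
Step 11: in state C at pos -1, read 1 -> (C,1)->write 1,move L,goto C. Now: state=C, head=-2, tape[-3..3]=0011110 (head:  ^)
Step 12: in state C at pos -2, read 0 -> (C,0)->write 0,move L,goto B. Now: state=B, head=-3, tape[-4..3]=00011110 (head:  ^)
Cells containing 1 after step 12: {-1, 0, 1, 2} -> 4 cell(s)

Answer: 4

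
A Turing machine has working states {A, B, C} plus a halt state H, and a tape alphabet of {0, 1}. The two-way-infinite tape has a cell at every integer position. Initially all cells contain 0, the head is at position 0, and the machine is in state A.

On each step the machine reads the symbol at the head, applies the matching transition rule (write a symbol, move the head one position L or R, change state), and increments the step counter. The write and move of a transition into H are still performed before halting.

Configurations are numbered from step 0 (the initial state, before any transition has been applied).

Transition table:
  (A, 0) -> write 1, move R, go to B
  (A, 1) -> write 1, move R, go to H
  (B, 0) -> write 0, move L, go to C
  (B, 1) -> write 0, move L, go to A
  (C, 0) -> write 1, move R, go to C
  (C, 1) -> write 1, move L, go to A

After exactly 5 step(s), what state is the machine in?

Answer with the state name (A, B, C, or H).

Step 1: in state A at pos 0, read 0 -> (A,0)->write 1,move R,goto B. Now: state=B, head=1, tape[-1..2]=0100 (head:   ^)
Step 2: in state B at pos 1, read 0 -> (B,0)->write 0,move L,goto C. Now: state=C, head=0, tape[-1..2]=0100 (head:  ^)
Step 3: in state C at pos 0, read 1 -> (C,1)->write 1,move L,goto A. Now: state=A, head=-1, tape[-2..2]=00100 (head:  ^)
Step 4: in state A at pos -1, read 0 -> (A,0)->write 1,move R,goto B. Now: state=B, head=0, tape[-2..2]=01100 (head:   ^)
Step 5: in state B at pos 0, read 1 -> (B,1)->write 0,move L,goto A. Now: state=A, head=-1, tape[-2..2]=01000 (head:  ^)

Answer: A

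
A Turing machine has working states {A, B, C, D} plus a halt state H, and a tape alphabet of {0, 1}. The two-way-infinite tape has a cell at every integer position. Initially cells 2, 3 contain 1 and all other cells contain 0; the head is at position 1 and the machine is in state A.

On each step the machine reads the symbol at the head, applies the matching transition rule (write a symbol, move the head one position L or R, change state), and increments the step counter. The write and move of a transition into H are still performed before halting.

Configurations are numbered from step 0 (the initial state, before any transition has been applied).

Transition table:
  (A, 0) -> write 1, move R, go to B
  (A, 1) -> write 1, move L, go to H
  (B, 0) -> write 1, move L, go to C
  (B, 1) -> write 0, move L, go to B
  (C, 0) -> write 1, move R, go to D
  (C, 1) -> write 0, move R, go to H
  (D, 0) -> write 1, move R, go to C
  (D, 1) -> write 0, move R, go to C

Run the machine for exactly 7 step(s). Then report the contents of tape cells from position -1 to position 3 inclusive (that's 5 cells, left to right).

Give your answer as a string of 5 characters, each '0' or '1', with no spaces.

Step 1: in state A at pos 1, read 0 -> (A,0)->write 1,move R,goto B. Now: state=B, head=2, tape[0..4]=01110 (head:   ^)
Step 2: in state B at pos 2, read 1 -> (B,1)->write 0,move L,goto B. Now: state=B, head=1, tape[0..4]=01010 (head:  ^)
Step 3: in state B at pos 1, read 1 -> (B,1)->write 0,move L,goto B. Now: state=B, head=0, tape[-1..4]=000010 (head:  ^)
Step 4: in state B at pos 0, read 0 -> (B,0)->write 1,move L,goto C. Now: state=C, head=-1, tape[-2..4]=0010010 (head:  ^)
Step 5: in state C at pos -1, read 0 -> (C,0)->write 1,move R,goto D. Now: state=D, head=0, tape[-2..4]=0110010 (head:   ^)
Step 6: in state D at pos 0, read 1 -> (D,1)->write 0,move R,goto C. Now: state=C, head=1, tape[-2..4]=0100010 (head:    ^)
Step 7: in state C at pos 1, read 0 -> (C,0)->write 1,move R,goto D. Now: state=D, head=2, tape[-2..4]=0101010 (head:     ^)

Answer: 10101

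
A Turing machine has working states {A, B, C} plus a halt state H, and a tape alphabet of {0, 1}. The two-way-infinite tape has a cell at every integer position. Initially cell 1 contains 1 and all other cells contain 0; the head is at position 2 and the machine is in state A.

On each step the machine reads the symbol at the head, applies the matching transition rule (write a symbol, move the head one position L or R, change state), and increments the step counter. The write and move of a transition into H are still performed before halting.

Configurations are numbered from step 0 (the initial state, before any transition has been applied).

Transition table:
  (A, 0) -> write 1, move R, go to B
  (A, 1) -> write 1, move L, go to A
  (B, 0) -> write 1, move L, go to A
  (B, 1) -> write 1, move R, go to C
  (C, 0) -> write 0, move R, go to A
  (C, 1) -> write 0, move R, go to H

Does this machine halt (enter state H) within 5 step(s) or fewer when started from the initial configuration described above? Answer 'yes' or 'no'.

Answer: no

Derivation:
Step 1: in state A at pos 2, read 0 -> (A,0)->write 1,move R,goto B. Now: state=B, head=3, tape[0..4]=01100 (head:    ^)
Step 2: in state B at pos 3, read 0 -> (B,0)->write 1,move L,goto A. Now: state=A, head=2, tape[0..4]=01110 (head:   ^)
Step 3: in state A at pos 2, read 1 -> (A,1)->write 1,move L,goto A. Now: state=A, head=1, tape[0..4]=01110 (head:  ^)
Step 4: in state A at pos 1, read 1 -> (A,1)->write 1,move L,goto A. Now: state=A, head=0, tape[-1..4]=001110 (head:  ^)
Step 5: in state A at pos 0, read 0 -> (A,0)->write 1,move R,goto B. Now: state=B, head=1, tape[-1..4]=011110 (head:   ^)
After 5 step(s): state = B (not H) -> not halted within 5 -> no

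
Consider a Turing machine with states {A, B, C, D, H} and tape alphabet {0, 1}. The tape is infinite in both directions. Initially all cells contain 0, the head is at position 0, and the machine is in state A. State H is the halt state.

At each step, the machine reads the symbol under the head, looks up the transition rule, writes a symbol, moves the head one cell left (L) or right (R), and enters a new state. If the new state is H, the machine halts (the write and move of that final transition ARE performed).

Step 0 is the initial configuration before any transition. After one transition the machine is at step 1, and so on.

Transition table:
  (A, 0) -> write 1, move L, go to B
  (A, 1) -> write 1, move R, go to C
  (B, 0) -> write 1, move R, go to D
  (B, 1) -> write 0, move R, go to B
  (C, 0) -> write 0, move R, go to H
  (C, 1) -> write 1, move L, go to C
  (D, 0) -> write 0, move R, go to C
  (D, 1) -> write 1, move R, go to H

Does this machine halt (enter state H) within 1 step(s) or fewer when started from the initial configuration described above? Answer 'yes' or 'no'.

Answer: no

Derivation:
Step 1: in state A at pos 0, read 0 -> (A,0)->write 1,move L,goto B. Now: state=B, head=-1, tape[-2..1]=0010 (head:  ^)
After 1 step(s): state = B (not H) -> not halted within 1 -> no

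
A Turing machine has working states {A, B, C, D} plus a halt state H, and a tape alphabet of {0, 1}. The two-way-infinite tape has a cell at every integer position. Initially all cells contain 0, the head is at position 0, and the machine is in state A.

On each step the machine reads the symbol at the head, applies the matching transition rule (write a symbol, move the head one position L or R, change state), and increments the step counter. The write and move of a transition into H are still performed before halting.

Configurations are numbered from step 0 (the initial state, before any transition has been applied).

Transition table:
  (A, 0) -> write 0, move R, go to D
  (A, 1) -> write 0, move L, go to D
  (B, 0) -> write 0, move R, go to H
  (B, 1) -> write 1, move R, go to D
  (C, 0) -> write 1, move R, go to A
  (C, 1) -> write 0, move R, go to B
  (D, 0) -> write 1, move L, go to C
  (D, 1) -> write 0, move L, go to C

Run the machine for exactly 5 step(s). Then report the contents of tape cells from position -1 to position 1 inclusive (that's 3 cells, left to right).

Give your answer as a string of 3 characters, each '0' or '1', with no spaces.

Step 1: in state A at pos 0, read 0 -> (A,0)->write 0,move R,goto D. Now: state=D, head=1, tape[-1..2]=0000 (head:   ^)
Step 2: in state D at pos 1, read 0 -> (D,0)->write 1,move L,goto C. Now: state=C, head=0, tape[-1..2]=0010 (head:  ^)
Step 3: in state C at pos 0, read 0 -> (C,0)->write 1,move R,goto A. Now: state=A, head=1, tape[-1..2]=0110 (head:   ^)
Step 4: in state A at pos 1, read 1 -> (A,1)->write 0,move L,goto D. Now: state=D, head=0, tape[-1..2]=0100 (head:  ^)
Step 5: in state D at pos 0, read 1 -> (D,1)->write 0,move L,goto C. Now: state=C, head=-1, tape[-2..2]=00000 (head:  ^)

Answer: 000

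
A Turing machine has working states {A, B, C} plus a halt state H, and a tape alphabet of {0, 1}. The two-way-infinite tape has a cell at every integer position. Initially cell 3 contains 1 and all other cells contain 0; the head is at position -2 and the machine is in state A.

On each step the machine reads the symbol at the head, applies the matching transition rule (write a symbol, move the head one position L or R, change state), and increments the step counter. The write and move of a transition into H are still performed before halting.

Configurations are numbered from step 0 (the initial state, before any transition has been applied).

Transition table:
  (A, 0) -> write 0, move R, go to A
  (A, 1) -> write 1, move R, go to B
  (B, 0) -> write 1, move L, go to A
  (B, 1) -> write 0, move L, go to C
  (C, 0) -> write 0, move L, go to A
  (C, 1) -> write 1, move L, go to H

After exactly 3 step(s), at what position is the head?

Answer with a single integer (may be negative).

Step 1: in state A at pos -2, read 0 -> (A,0)->write 0,move R,goto A. Now: state=A, head=-1, tape[-3..4]=00000010 (head:   ^)
Step 2: in state A at pos -1, read 0 -> (A,0)->write 0,move R,goto A. Now: state=A, head=0, tape[-3..4]=00000010 (head:    ^)
Step 3: in state A at pos 0, read 0 -> (A,0)->write 0,move R,goto A. Now: state=A, head=1, tape[-3..4]=00000010 (head:     ^)

Answer: 1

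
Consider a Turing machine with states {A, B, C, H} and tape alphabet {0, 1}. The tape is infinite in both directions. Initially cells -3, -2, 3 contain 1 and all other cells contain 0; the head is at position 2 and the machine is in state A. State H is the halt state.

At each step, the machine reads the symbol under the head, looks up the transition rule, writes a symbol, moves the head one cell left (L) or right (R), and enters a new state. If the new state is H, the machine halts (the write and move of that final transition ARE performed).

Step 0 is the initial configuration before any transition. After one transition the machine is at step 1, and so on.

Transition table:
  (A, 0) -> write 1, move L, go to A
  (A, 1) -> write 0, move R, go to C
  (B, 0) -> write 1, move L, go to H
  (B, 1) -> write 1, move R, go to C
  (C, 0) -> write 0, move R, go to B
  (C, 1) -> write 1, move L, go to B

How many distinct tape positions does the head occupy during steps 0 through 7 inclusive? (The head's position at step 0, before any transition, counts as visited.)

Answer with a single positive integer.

Step 1: in state A at pos 2, read 0 -> (A,0)->write 1,move L,goto A. Now: state=A, head=1, tape[-4..4]=011000110 (head:      ^)
Step 2: in state A at pos 1, read 0 -> (A,0)->write 1,move L,goto A. Now: state=A, head=0, tape[-4..4]=011001110 (head:     ^)
Step 3: in state A at pos 0, read 0 -> (A,0)->write 1,move L,goto A. Now: state=A, head=-1, tape[-4..4]=011011110 (head:    ^)
Step 4: in state A at pos -1, read 0 -> (A,0)->write 1,move L,goto A. Now: state=A, head=-2, tape[-4..4]=011111110 (head:   ^)
Step 5: in state A at pos -2, read 1 -> (A,1)->write 0,move R,goto C. Now: state=C, head=-1, tape[-4..4]=010111110 (head:    ^)
Step 6: in state C at pos -1, read 1 -> (C,1)->write 1,move L,goto B. Now: state=B, head=-2, tape[-4..4]=010111110 (head:   ^)
Step 7: in state B at pos -2, read 0 -> (B,0)->write 1,move L,goto H. Now: state=H, head=-3, tape[-4..4]=011111110 (head:  ^)
Head positions at steps 0..7: starting at 2, distinct positions visited = {-3, -2, -1, 0, 1, 2} -> 6 position(s)

Answer: 6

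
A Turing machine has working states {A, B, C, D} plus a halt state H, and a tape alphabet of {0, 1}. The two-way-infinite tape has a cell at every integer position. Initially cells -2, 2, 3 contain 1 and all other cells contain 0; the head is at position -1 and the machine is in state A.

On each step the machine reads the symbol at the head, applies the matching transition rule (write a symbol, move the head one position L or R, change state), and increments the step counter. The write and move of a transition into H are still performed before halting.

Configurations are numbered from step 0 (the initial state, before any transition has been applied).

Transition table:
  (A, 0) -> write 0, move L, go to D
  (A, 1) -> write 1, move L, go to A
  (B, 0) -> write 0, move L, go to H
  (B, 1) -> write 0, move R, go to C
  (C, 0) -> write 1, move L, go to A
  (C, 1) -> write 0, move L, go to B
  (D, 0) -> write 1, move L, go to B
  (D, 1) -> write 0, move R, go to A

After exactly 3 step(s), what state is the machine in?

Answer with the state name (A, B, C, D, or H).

Answer: D

Derivation:
Step 1: in state A at pos -1, read 0 -> (A,0)->write 0,move L,goto D. Now: state=D, head=-2, tape[-3..4]=01000110 (head:  ^)
Step 2: in state D at pos -2, read 1 -> (D,1)->write 0,move R,goto A. Now: state=A, head=-1, tape[-3..4]=00000110 (head:   ^)
Step 3: in state A at pos -1, read 0 -> (A,0)->write 0,move L,goto D. Now: state=D, head=-2, tape[-3..4]=00000110 (head:  ^)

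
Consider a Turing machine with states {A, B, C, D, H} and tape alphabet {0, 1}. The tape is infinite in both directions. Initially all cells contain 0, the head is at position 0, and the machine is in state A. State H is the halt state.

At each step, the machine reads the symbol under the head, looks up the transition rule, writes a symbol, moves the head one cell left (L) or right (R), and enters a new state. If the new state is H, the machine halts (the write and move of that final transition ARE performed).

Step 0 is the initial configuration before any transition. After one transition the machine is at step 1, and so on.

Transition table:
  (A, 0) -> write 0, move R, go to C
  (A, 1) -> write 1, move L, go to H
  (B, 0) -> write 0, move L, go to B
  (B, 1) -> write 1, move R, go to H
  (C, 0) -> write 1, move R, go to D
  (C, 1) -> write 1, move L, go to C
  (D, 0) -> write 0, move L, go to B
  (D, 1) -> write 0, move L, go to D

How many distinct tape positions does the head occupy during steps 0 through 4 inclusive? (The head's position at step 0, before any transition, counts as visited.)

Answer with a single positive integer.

Step 1: in state A at pos 0, read 0 -> (A,0)->write 0,move R,goto C. Now: state=C, head=1, tape[-1..2]=0000 (head:   ^)
Step 2: in state C at pos 1, read 0 -> (C,0)->write 1,move R,goto D. Now: state=D, head=2, tape[-1..3]=00100 (head:    ^)
Step 3: in state D at pos 2, read 0 -> (D,0)->write 0,move L,goto B. Now: state=B, head=1, tape[-1..3]=00100 (head:   ^)
Step 4: in state B at pos 1, read 1 -> (B,1)->write 1,move R,goto H. Now: state=H, head=2, tape[-1..3]=00100 (head:    ^)
Head positions at steps 0..4: starting at 0, distinct positions visited = {0, 1, 2} -> 3 position(s)

Answer: 3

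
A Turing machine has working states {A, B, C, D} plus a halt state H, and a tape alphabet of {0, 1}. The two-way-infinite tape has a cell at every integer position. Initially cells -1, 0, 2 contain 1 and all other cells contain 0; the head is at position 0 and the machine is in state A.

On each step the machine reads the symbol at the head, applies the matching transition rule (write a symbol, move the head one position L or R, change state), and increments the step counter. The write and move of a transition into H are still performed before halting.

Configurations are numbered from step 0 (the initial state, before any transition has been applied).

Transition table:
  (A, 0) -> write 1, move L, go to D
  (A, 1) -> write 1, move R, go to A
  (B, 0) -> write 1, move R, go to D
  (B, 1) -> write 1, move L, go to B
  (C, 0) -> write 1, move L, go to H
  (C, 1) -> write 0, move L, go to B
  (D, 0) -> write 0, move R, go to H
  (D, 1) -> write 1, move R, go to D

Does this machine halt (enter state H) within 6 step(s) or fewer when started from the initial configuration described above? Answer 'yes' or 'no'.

Step 1: in state A at pos 0, read 1 -> (A,1)->write 1,move R,goto A. Now: state=A, head=1, tape[-2..3]=011010 (head:    ^)
Step 2: in state A at pos 1, read 0 -> (A,0)->write 1,move L,goto D. Now: state=D, head=0, tape[-2..3]=011110 (head:   ^)
Step 3: in state D at pos 0, read 1 -> (D,1)->write 1,move R,goto D. Now: state=D, head=1, tape[-2..3]=011110 (head:    ^)
Step 4: in state D at pos 1, read 1 -> (D,1)->write 1,move R,goto D. Now: state=D, head=2, tape[-2..3]=011110 (head:     ^)
Step 5: in state D at pos 2, read 1 -> (D,1)->write 1,move R,goto D. Now: state=D, head=3, tape[-2..4]=0111100 (head:      ^)
Step 6: in state D at pos 3, read 0 -> (D,0)->write 0,move R,goto H. Now: state=H, head=4, tape[-2..5]=01111000 (head:       ^)
State H reached at step 6; 6 <= 6 -> yes

Answer: yes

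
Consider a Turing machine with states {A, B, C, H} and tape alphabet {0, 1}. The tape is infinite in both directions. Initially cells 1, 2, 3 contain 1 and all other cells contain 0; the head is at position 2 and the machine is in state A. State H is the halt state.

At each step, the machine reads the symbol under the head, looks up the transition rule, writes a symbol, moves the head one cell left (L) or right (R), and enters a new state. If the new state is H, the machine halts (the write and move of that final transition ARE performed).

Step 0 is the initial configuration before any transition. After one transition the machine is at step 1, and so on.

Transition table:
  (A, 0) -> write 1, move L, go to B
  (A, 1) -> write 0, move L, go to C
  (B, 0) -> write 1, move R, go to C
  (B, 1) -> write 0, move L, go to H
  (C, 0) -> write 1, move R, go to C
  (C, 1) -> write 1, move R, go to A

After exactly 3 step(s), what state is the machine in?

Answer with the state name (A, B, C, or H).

Step 1: in state A at pos 2, read 1 -> (A,1)->write 0,move L,goto C. Now: state=C, head=1, tape[0..4]=01010 (head:  ^)
Step 2: in state C at pos 1, read 1 -> (C,1)->write 1,move R,goto A. Now: state=A, head=2, tape[0..4]=01010 (head:   ^)
Step 3: in state A at pos 2, read 0 -> (A,0)->write 1,move L,goto B. Now: state=B, head=1, tape[0..4]=01110 (head:  ^)

Answer: B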